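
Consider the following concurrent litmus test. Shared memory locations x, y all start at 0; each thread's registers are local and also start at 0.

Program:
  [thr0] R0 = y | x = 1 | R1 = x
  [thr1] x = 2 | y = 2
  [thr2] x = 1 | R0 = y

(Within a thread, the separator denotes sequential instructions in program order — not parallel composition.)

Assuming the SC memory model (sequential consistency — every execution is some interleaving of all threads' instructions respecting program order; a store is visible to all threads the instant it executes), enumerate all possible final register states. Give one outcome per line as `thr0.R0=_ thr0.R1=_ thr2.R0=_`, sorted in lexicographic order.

outcome vector order: (thr0.R0,thr0.R1,thr2.R0)
|SC outcomes| = 6

thr0.R0=0 thr0.R1=1 thr2.R0=0
thr0.R0=0 thr0.R1=1 thr2.R0=2
thr0.R0=0 thr0.R1=2 thr2.R0=0
thr0.R0=0 thr0.R1=2 thr2.R0=2
thr0.R0=2 thr0.R1=1 thr2.R0=0
thr0.R0=2 thr0.R1=1 thr2.R0=2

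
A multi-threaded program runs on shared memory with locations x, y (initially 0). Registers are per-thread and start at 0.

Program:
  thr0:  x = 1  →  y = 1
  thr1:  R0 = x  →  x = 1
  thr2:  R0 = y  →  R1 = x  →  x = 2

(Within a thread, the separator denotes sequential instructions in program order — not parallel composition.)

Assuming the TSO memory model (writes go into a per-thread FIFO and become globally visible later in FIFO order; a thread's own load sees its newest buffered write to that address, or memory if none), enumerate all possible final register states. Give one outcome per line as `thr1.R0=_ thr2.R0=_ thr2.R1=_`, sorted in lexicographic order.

thr1.R0=0 thr2.R0=0 thr2.R1=0
thr1.R0=0 thr2.R0=0 thr2.R1=1
thr1.R0=0 thr2.R0=1 thr2.R1=1
thr1.R0=1 thr2.R0=0 thr2.R1=0
thr1.R0=1 thr2.R0=0 thr2.R1=1
thr1.R0=1 thr2.R0=1 thr2.R1=1
thr1.R0=2 thr2.R0=0 thr2.R1=0
thr1.R0=2 thr2.R0=0 thr2.R1=1
thr1.R0=2 thr2.R0=1 thr2.R1=1

outcome vector order: (thr1.R0,thr2.R0,thr2.R1)
|TSO outcomes| = 9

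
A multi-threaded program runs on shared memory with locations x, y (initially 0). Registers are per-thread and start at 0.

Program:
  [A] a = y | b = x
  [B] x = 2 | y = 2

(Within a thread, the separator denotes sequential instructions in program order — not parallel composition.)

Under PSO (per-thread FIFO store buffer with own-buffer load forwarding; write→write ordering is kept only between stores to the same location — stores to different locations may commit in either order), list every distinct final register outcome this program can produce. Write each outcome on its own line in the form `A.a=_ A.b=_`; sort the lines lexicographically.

outcome vector order: (A.a,A.b)
|PSO outcomes| = 4

A.a=0 A.b=0
A.a=0 A.b=2
A.a=2 A.b=0
A.a=2 A.b=2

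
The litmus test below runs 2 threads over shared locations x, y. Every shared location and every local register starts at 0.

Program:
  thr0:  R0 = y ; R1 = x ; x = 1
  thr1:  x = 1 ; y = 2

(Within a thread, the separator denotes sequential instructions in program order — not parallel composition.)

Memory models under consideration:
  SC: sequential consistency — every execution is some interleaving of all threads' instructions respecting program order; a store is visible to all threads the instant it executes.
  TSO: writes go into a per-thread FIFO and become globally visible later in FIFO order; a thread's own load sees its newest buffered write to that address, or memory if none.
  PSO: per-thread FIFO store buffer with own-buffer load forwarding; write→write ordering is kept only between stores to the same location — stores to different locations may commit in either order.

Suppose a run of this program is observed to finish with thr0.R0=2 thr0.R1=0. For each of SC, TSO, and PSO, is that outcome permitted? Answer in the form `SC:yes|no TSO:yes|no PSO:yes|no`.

outcome vector order: (thr0.R0,thr0.R1)
under SC → <0 0>; <0 1>; <2 1>
under TSO → <0 0>; <0 1>; <2 1>
under PSO → <0 0>; <0 1>; <2 0>; <2 1>
target <2 0> ∈ {PSO}

SC:no TSO:no PSO:yes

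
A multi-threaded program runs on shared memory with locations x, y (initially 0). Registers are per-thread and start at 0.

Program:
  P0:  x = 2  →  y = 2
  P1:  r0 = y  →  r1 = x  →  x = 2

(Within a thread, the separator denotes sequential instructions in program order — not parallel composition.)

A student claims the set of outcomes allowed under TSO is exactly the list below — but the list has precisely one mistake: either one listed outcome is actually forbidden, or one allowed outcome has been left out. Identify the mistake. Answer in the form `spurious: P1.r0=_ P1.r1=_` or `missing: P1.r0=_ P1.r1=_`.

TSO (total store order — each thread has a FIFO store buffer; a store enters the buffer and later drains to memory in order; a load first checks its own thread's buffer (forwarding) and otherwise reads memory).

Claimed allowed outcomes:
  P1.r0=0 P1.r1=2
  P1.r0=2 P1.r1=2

missing: P1.r0=0 P1.r1=0

outcome vector order: (P1.r0,P1.r1)
TSO: 3 outcomes — {<0 0> <0 2> <2 2>}
TSO∖claimed = {<0 0>}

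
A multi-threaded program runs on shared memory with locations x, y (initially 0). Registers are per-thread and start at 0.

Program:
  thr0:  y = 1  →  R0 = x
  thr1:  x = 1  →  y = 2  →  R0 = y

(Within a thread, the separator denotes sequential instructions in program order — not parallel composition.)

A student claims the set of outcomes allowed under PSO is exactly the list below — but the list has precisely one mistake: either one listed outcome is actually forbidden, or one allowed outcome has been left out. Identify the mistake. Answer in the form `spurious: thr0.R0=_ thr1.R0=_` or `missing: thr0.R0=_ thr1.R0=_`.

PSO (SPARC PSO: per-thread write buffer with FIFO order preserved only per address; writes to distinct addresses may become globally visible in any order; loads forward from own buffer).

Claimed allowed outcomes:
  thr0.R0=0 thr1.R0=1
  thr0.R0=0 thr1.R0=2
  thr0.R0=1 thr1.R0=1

missing: thr0.R0=1 thr1.R0=2

outcome vector order: (thr0.R0,thr1.R0)
PSO (4): 0/1; 0/2; 1/1; 1/2
PSO∖claimed = {1/2}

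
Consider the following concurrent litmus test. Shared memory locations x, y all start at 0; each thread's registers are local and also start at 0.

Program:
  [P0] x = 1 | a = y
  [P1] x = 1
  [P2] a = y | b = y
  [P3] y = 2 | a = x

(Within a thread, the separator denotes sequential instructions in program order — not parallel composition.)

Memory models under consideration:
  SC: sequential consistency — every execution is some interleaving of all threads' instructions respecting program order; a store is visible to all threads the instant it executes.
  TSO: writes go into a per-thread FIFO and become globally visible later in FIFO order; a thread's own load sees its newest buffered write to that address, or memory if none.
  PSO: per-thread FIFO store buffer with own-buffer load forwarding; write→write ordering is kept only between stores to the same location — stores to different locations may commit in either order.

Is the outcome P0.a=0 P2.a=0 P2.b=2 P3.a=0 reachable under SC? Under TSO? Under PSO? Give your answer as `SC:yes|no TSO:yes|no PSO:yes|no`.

outcome vector order: (P0.a,P2.a,P2.b,P3.a)
under SC → 0/0/0/1; 0/0/2/1; 0/2/2/1; 2/0/0/0; 2/0/0/1; 2/0/2/0; 2/0/2/1; 2/2/2/0; 2/2/2/1
under TSO → 0/0/0/0; 0/0/0/1; 0/0/2/0; 0/0/2/1; 0/2/2/0; 0/2/2/1; 2/0/0/0; 2/0/0/1; 2/0/2/0; 2/0/2/1; 2/2/2/0; 2/2/2/1
under PSO → 0/0/0/0; 0/0/0/1; 0/0/2/0; 0/0/2/1; 0/2/2/0; 0/2/2/1; 2/0/0/0; 2/0/0/1; 2/0/2/0; 2/0/2/1; 2/2/2/0; 2/2/2/1
target 0/0/2/0 ∈ {TSO,PSO}

SC:no TSO:yes PSO:yes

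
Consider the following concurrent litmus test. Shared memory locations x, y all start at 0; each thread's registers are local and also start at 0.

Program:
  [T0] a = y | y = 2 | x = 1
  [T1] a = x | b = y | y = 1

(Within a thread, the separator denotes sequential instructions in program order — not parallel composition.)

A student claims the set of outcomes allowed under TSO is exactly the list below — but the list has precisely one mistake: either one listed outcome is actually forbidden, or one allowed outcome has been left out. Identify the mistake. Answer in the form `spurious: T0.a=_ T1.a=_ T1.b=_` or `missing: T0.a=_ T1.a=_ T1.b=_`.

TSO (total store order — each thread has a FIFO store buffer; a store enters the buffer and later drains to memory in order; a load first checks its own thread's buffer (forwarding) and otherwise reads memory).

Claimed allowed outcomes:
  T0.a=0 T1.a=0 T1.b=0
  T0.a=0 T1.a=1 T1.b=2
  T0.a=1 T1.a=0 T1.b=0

missing: T0.a=0 T1.a=0 T1.b=2

outcome vector order: (T0.a,T1.a,T1.b)
under TSO → 000; 002; 012; 100
TSO∖claimed = {002}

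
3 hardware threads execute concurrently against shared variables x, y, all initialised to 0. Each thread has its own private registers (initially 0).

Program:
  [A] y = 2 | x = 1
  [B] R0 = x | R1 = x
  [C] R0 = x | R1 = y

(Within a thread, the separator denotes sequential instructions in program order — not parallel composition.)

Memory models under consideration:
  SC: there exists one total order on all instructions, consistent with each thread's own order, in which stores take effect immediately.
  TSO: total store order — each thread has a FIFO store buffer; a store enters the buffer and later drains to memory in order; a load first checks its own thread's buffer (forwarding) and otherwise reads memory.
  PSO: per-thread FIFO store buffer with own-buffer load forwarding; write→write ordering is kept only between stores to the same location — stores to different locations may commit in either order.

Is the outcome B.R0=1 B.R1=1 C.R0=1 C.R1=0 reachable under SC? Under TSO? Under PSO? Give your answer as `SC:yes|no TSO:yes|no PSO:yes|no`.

outcome vector order: (B.R0,B.R1,C.R0,C.R1)
SC: 9 outcomes — {0/0/0/0; 0/0/0/2; 0/0/1/2; 0/1/0/0; 0/1/0/2; 0/1/1/2; 1/1/0/0; 1/1/0/2; 1/1/1/2}
TSO: 9 outcomes — {0/0/0/0; 0/0/0/2; 0/0/1/2; 0/1/0/0; 0/1/0/2; 0/1/1/2; 1/1/0/0; 1/1/0/2; 1/1/1/2}
PSO: 12 outcomes — {0/0/0/0; 0/0/0/2; 0/0/1/0; 0/0/1/2; 0/1/0/0; 0/1/0/2; 0/1/1/0; 0/1/1/2; 1/1/0/0; 1/1/0/2; 1/1/1/0; 1/1/1/2}
target 1/1/1/0 ∈ {PSO}

SC:no TSO:no PSO:yes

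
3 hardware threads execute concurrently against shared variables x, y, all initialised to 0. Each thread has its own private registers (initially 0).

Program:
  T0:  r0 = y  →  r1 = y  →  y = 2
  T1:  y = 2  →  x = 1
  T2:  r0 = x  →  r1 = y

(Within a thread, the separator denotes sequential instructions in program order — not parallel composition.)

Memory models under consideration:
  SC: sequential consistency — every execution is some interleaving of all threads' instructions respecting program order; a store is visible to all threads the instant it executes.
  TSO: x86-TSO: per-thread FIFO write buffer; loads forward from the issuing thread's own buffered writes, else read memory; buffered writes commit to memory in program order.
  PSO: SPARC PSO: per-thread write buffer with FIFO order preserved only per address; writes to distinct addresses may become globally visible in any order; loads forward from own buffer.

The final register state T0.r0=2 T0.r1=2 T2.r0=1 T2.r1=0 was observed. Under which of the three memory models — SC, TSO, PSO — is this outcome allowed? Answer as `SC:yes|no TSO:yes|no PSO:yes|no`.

SC:no TSO:no PSO:yes

outcome vector order: (T0.r0,T0.r1,T2.r0,T2.r1)
[SC] allowed = {0000 0002 0012 0200 0202 0212 2200 2202 2212}
[TSO] allowed = {0000 0002 0012 0200 0202 0212 2200 2202 2212}
[PSO] allowed = {0000 0002 0010 0012 0200 0202 0210 0212 2200 2202 2210 2212}
target 2210 ∈ {PSO}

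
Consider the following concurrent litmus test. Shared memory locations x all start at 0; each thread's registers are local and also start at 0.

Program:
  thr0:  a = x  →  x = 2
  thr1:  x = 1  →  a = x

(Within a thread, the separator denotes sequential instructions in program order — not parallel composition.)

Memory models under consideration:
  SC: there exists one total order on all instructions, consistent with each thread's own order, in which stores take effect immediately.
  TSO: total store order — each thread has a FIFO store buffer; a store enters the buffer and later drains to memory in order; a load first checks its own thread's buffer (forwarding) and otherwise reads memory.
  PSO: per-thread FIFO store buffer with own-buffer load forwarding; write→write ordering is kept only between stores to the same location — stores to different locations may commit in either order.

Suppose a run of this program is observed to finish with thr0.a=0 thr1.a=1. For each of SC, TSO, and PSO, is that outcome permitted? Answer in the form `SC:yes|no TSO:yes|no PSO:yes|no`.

SC:yes TSO:yes PSO:yes

outcome vector order: (thr0.a,thr1.a)
SC (4): 01; 02; 11; 12
TSO (4): 01; 02; 11; 12
PSO (4): 01; 02; 11; 12
target 01 ∈ {SC,TSO,PSO}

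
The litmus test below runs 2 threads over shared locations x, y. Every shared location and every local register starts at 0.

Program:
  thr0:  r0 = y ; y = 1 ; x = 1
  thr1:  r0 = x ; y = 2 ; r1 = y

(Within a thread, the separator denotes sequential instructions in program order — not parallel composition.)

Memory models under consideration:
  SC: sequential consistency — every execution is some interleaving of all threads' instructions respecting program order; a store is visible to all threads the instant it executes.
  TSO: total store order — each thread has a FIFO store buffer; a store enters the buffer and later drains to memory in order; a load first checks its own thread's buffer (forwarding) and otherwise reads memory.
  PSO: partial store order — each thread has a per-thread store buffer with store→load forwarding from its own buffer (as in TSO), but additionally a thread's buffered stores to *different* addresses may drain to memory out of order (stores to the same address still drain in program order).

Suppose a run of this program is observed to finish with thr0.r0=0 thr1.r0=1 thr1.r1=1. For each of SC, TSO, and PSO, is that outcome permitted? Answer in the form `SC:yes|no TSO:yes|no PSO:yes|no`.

outcome vector order: (thr0.r0,thr1.r0,thr1.r1)
SC: 5 outcomes — {001; 002; 012; 201; 202}
TSO: 5 outcomes — {001; 002; 012; 201; 202}
PSO: 6 outcomes — {001; 002; 011; 012; 201; 202}
target 011 ∈ {PSO}

SC:no TSO:no PSO:yes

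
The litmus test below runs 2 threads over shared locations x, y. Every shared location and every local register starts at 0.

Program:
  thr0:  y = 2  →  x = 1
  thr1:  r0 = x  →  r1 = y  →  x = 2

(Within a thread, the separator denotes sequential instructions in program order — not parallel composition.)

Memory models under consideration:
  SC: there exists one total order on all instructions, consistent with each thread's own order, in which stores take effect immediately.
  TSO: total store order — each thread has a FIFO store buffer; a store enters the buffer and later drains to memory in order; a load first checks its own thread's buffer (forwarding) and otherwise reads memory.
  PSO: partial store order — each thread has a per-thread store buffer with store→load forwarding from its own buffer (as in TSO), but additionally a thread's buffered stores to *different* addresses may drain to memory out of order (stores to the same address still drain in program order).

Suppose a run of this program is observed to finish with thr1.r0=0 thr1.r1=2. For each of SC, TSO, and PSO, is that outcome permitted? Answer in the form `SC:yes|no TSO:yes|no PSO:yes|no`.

SC:yes TSO:yes PSO:yes

outcome vector order: (thr1.r0,thr1.r1)
SC (3): (0,0), (0,2), (1,2)
TSO (3): (0,0), (0,2), (1,2)
PSO (4): (0,0), (0,2), (1,0), (1,2)
target (0,2) ∈ {SC,TSO,PSO}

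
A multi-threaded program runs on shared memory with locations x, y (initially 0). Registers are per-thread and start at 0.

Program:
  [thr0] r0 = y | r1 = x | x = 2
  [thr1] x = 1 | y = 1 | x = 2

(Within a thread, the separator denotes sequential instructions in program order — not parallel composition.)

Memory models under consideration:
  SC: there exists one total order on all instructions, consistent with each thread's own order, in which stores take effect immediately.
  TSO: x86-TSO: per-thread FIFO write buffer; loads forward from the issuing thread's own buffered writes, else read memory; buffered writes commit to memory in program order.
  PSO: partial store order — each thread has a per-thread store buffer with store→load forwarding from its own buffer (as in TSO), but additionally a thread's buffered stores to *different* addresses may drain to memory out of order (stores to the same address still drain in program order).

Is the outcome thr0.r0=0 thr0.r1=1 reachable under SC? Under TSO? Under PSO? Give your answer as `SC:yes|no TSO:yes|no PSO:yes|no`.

outcome vector order: (thr0.r0,thr0.r1)
SC: 5 outcomes — {(0,0) (0,1) (0,2) (1,1) (1,2)}
TSO: 5 outcomes — {(0,0) (0,1) (0,2) (1,1) (1,2)}
PSO: 6 outcomes — {(0,0) (0,1) (0,2) (1,0) (1,1) (1,2)}
target (0,1) ∈ {SC,TSO,PSO}

SC:yes TSO:yes PSO:yes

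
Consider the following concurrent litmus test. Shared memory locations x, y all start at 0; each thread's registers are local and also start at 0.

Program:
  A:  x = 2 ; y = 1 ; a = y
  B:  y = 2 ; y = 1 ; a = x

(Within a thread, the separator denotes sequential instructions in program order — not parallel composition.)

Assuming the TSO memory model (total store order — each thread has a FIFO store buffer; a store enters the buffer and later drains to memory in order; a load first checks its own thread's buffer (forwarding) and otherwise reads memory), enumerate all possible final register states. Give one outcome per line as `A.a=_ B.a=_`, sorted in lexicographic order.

A.a=1 B.a=0
A.a=1 B.a=2
A.a=2 B.a=0
A.a=2 B.a=2

outcome vector order: (A.a,B.a)
|TSO outcomes| = 4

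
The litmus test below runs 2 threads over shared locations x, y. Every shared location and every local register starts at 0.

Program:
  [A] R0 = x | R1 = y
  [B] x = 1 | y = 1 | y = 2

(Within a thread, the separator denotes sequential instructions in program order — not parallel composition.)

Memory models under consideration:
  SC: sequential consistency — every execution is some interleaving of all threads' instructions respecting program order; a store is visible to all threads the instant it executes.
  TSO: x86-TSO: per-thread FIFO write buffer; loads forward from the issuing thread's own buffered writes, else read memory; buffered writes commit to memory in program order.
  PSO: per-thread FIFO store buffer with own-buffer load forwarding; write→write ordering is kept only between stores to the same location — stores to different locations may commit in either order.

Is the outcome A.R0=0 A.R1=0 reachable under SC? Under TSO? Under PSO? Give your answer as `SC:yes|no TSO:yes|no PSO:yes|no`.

SC:yes TSO:yes PSO:yes

outcome vector order: (A.R0,A.R1)
SC: 6 outcomes — {(0,0) (0,1) (0,2) (1,0) (1,1) (1,2)}
TSO: 6 outcomes — {(0,0) (0,1) (0,2) (1,0) (1,1) (1,2)}
PSO: 6 outcomes — {(0,0) (0,1) (0,2) (1,0) (1,1) (1,2)}
target (0,0) ∈ {SC,TSO,PSO}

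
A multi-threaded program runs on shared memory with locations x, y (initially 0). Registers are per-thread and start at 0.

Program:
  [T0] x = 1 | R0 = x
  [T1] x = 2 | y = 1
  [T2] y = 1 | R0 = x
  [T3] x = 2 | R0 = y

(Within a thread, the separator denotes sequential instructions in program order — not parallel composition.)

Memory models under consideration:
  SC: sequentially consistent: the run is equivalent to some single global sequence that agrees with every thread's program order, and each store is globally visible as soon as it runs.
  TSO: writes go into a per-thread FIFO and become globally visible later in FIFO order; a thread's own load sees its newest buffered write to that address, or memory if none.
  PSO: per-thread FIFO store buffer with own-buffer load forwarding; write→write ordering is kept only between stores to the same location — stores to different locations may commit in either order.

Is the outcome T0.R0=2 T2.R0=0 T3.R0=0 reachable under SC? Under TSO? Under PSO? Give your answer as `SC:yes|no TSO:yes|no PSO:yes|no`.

SC:no TSO:yes PSO:yes

outcome vector order: (T0.R0,T2.R0,T3.R0)
under SC → 1/0/1, 1/1/0, 1/1/1, 1/2/0, 1/2/1, 2/0/1, 2/1/0, 2/1/1, 2/2/0, 2/2/1
under TSO → 1/0/0, 1/0/1, 1/1/0, 1/1/1, 1/2/0, 1/2/1, 2/0/0, 2/0/1, 2/1/0, 2/1/1, 2/2/0, 2/2/1
under PSO → 1/0/0, 1/0/1, 1/1/0, 1/1/1, 1/2/0, 1/2/1, 2/0/0, 2/0/1, 2/1/0, 2/1/1, 2/2/0, 2/2/1
target 2/0/0 ∈ {TSO,PSO}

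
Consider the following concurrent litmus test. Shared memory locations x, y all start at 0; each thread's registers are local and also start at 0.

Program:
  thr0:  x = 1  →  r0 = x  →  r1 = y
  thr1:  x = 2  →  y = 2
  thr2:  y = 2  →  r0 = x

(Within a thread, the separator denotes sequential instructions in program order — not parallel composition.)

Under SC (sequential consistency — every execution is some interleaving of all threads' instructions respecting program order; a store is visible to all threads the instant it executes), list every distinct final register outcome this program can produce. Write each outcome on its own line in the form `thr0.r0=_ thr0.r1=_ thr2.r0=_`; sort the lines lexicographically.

outcome vector order: (thr0.r0,thr0.r1,thr2.r0)
|SC outcomes| = 9

thr0.r0=1 thr0.r1=0 thr2.r0=1
thr0.r0=1 thr0.r1=0 thr2.r0=2
thr0.r0=1 thr0.r1=2 thr2.r0=0
thr0.r0=1 thr0.r1=2 thr2.r0=1
thr0.r0=1 thr0.r1=2 thr2.r0=2
thr0.r0=2 thr0.r1=0 thr2.r0=2
thr0.r0=2 thr0.r1=2 thr2.r0=0
thr0.r0=2 thr0.r1=2 thr2.r0=1
thr0.r0=2 thr0.r1=2 thr2.r0=2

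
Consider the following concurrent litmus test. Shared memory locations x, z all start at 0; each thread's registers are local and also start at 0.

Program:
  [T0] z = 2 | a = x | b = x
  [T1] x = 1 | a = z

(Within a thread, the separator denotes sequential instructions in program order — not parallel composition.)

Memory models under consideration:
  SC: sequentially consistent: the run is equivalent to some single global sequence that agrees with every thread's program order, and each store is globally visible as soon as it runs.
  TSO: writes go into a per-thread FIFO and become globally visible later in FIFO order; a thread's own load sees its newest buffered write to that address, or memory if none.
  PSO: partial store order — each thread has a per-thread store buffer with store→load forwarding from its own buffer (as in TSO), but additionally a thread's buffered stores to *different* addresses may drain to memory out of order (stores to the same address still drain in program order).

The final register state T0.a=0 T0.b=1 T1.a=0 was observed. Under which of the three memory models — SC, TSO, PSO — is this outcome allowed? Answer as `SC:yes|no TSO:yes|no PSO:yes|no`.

SC:no TSO:yes PSO:yes

outcome vector order: (T0.a,T0.b,T1.a)
under SC → <0 0 2>, <0 1 2>, <1 1 0>, <1 1 2>
under TSO → <0 0 0>, <0 0 2>, <0 1 0>, <0 1 2>, <1 1 0>, <1 1 2>
under PSO → <0 0 0>, <0 0 2>, <0 1 0>, <0 1 2>, <1 1 0>, <1 1 2>
target <0 1 0> ∈ {TSO,PSO}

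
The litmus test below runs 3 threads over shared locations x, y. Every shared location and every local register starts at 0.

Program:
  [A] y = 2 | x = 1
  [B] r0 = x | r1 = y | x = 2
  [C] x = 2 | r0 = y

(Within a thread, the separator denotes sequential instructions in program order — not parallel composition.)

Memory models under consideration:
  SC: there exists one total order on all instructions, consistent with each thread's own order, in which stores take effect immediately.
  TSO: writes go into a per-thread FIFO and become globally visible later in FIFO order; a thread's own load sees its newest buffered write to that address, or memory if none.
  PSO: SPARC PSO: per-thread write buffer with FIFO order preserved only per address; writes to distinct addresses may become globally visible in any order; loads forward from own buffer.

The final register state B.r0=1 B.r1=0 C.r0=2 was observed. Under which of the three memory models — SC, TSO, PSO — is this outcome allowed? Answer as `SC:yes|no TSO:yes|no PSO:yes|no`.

outcome vector order: (B.r0,B.r1,C.r0)
SC: 10 outcomes — {000; 002; 020; 022; 120; 122; 200; 202; 220; 222}
TSO: 10 outcomes — {000; 002; 020; 022; 120; 122; 200; 202; 220; 222}
PSO: 12 outcomes — {000; 002; 020; 022; 100; 102; 120; 122; 200; 202; 220; 222}
target 102 ∈ {PSO}

SC:no TSO:no PSO:yes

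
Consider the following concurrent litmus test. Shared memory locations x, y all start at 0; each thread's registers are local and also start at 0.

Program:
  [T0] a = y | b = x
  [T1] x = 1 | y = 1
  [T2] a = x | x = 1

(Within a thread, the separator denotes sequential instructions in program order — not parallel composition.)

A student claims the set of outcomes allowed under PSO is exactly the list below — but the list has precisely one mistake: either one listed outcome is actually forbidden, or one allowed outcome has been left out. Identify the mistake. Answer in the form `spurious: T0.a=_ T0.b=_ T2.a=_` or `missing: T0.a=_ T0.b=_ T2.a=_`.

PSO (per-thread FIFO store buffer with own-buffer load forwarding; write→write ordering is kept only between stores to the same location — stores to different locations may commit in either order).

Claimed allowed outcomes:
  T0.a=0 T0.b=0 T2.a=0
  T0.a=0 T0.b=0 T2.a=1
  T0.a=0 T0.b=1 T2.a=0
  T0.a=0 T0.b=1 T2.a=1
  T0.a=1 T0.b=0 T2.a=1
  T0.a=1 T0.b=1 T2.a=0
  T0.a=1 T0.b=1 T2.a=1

outcome vector order: (T0.a,T0.b,T2.a)
under PSO → 000; 001; 010; 011; 100; 101; 110; 111
PSO∖claimed = {100}

missing: T0.a=1 T0.b=0 T2.a=0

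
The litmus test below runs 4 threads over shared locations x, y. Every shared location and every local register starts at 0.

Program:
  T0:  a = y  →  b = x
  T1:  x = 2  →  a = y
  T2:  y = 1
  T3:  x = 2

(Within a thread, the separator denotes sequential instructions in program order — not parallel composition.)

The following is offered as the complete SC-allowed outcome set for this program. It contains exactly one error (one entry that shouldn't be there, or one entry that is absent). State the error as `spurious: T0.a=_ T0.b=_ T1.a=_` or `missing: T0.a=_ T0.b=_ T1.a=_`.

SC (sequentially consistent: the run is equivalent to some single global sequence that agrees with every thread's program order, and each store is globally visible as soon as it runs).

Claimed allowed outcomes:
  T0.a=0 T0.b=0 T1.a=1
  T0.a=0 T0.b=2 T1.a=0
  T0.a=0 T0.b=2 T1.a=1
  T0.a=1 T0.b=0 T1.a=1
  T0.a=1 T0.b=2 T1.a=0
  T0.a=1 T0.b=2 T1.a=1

outcome vector order: (T0.a,T0.b,T1.a)
[SC] allowed = {(0,0,0); (0,0,1); (0,2,0); (0,2,1); (1,0,1); (1,2,0); (1,2,1)}
SC∖claimed = {(0,0,0)}

missing: T0.a=0 T0.b=0 T1.a=0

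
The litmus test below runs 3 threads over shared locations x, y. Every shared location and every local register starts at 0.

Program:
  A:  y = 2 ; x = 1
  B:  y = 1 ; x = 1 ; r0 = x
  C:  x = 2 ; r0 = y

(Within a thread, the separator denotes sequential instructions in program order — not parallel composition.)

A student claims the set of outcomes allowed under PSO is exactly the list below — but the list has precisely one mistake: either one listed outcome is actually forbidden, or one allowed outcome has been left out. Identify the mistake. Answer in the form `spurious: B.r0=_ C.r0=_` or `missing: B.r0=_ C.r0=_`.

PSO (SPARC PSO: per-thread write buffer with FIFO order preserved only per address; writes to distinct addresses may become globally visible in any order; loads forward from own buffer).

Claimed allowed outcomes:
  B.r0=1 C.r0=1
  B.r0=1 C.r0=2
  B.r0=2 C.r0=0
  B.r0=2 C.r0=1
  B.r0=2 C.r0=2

outcome vector order: (B.r0,C.r0)
PSO (6): <1 0>; <1 1>; <1 2>; <2 0>; <2 1>; <2 2>
PSO∖claimed = {<1 0>}

missing: B.r0=1 C.r0=0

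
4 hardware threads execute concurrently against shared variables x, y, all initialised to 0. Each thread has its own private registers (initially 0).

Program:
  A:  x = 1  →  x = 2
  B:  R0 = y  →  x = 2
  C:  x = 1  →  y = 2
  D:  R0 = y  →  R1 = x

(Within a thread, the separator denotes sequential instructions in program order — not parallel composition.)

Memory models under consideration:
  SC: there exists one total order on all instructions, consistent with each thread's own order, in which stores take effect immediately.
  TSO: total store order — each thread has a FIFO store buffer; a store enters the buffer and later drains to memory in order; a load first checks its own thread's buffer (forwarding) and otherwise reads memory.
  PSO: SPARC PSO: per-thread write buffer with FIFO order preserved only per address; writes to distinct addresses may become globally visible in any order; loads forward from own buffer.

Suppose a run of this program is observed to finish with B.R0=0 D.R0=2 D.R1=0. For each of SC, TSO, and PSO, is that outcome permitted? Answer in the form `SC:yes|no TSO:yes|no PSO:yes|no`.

SC:no TSO:no PSO:yes

outcome vector order: (B.R0,D.R0,D.R1)
SC (10): <0 0 0>, <0 0 1>, <0 0 2>, <0 2 1>, <0 2 2>, <2 0 0>, <2 0 1>, <2 0 2>, <2 2 1>, <2 2 2>
TSO (10): <0 0 0>, <0 0 1>, <0 0 2>, <0 2 1>, <0 2 2>, <2 0 0>, <2 0 1>, <2 0 2>, <2 2 1>, <2 2 2>
PSO (12): <0 0 0>, <0 0 1>, <0 0 2>, <0 2 0>, <0 2 1>, <0 2 2>, <2 0 0>, <2 0 1>, <2 0 2>, <2 2 0>, <2 2 1>, <2 2 2>
target <0 2 0> ∈ {PSO}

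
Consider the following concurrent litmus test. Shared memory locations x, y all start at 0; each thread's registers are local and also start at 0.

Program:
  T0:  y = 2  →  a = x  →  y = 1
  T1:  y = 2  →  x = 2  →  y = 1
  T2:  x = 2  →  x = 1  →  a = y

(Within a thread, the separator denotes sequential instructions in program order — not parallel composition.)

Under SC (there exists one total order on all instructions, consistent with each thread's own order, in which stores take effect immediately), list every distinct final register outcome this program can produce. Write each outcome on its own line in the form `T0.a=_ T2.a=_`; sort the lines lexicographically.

outcome vector order: (T0.a,T2.a)
|SC outcomes| = 8

T0.a=0 T2.a=1
T0.a=0 T2.a=2
T0.a=1 T2.a=0
T0.a=1 T2.a=1
T0.a=1 T2.a=2
T0.a=2 T2.a=0
T0.a=2 T2.a=1
T0.a=2 T2.a=2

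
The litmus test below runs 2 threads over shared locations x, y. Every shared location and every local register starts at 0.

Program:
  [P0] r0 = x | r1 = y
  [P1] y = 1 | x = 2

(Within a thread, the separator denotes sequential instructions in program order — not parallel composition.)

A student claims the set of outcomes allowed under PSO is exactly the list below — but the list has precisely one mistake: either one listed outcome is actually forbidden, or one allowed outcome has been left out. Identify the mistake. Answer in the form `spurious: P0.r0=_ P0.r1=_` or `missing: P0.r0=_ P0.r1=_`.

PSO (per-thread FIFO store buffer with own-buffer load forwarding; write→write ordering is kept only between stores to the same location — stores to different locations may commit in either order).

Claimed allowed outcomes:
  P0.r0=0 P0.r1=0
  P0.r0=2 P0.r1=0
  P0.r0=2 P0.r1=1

outcome vector order: (P0.r0,P0.r1)
[PSO] allowed = {(0,0); (0,1); (2,0); (2,1)}
PSO∖claimed = {(0,1)}

missing: P0.r0=0 P0.r1=1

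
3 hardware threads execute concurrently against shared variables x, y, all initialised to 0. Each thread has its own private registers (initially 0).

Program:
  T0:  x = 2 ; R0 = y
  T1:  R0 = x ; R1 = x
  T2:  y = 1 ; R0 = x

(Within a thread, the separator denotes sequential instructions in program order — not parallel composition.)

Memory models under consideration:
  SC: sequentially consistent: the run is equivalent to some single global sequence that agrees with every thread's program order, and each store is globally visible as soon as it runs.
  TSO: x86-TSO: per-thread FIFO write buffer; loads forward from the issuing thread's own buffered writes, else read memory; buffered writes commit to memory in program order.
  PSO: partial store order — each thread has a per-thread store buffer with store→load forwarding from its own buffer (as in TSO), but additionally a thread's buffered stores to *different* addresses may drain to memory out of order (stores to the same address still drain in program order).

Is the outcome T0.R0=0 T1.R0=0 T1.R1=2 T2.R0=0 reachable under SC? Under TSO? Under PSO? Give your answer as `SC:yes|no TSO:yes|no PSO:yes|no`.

outcome vector order: (T0.R0,T1.R0,T1.R1,T2.R0)
under SC → <0 0 0 2>; <0 0 2 2>; <0 2 2 2>; <1 0 0 0>; <1 0 0 2>; <1 0 2 0>; <1 0 2 2>; <1 2 2 0>; <1 2 2 2>
under TSO → <0 0 0 0>; <0 0 0 2>; <0 0 2 0>; <0 0 2 2>; <0 2 2 0>; <0 2 2 2>; <1 0 0 0>; <1 0 0 2>; <1 0 2 0>; <1 0 2 2>; <1 2 2 0>; <1 2 2 2>
under PSO → <0 0 0 0>; <0 0 0 2>; <0 0 2 0>; <0 0 2 2>; <0 2 2 0>; <0 2 2 2>; <1 0 0 0>; <1 0 0 2>; <1 0 2 0>; <1 0 2 2>; <1 2 2 0>; <1 2 2 2>
target <0 0 2 0> ∈ {TSO,PSO}

SC:no TSO:yes PSO:yes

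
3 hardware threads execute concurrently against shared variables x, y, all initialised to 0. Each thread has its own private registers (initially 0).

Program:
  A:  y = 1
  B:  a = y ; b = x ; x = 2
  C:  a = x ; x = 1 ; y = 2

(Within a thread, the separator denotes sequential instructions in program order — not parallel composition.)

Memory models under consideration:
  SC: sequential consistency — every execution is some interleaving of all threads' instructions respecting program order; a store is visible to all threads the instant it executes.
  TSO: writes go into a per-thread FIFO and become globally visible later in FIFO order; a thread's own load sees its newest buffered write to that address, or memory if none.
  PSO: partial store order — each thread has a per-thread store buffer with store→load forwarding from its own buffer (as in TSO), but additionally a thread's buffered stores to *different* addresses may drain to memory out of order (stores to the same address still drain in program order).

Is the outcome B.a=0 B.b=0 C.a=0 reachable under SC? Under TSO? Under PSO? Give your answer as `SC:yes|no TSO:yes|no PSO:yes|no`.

SC:yes TSO:yes PSO:yes

outcome vector order: (B.a,B.b,C.a)
under SC → 0/0/0; 0/0/2; 0/1/0; 1/0/0; 1/0/2; 1/1/0; 2/1/0
under TSO → 0/0/0; 0/0/2; 0/1/0; 1/0/0; 1/0/2; 1/1/0; 2/1/0
under PSO → 0/0/0; 0/0/2; 0/1/0; 1/0/0; 1/0/2; 1/1/0; 2/0/0; 2/1/0
target 0/0/0 ∈ {SC,TSO,PSO}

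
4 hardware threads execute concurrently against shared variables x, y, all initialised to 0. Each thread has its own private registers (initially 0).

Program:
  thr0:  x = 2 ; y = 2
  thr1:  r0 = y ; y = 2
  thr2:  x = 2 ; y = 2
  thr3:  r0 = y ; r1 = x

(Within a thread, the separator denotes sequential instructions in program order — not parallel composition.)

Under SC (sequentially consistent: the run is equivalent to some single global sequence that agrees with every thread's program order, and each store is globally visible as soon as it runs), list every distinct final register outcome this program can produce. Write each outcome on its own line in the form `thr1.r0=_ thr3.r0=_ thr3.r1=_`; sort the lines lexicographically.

thr1.r0=0 thr3.r0=0 thr3.r1=0
thr1.r0=0 thr3.r0=0 thr3.r1=2
thr1.r0=0 thr3.r0=2 thr3.r1=0
thr1.r0=0 thr3.r0=2 thr3.r1=2
thr1.r0=2 thr3.r0=0 thr3.r1=0
thr1.r0=2 thr3.r0=0 thr3.r1=2
thr1.r0=2 thr3.r0=2 thr3.r1=2

outcome vector order: (thr1.r0,thr3.r0,thr3.r1)
|SC outcomes| = 7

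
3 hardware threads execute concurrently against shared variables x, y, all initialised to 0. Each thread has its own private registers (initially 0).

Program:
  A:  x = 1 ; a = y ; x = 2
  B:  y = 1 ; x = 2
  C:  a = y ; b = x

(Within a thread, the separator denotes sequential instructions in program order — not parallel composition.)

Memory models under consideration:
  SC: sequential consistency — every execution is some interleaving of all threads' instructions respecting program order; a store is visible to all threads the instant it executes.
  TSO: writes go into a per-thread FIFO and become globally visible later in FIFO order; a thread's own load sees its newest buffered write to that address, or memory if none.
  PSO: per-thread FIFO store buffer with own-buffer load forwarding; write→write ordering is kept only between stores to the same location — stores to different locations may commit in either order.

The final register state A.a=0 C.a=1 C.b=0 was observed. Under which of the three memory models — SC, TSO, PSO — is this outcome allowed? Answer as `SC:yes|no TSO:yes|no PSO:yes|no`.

SC:no TSO:yes PSO:yes

outcome vector order: (A.a,C.a,C.b)
under SC → 000 001 002 011 012 100 101 102 110 111 112
under TSO → 000 001 002 010 011 012 100 101 102 110 111 112
under PSO → 000 001 002 010 011 012 100 101 102 110 111 112
target 010 ∈ {TSO,PSO}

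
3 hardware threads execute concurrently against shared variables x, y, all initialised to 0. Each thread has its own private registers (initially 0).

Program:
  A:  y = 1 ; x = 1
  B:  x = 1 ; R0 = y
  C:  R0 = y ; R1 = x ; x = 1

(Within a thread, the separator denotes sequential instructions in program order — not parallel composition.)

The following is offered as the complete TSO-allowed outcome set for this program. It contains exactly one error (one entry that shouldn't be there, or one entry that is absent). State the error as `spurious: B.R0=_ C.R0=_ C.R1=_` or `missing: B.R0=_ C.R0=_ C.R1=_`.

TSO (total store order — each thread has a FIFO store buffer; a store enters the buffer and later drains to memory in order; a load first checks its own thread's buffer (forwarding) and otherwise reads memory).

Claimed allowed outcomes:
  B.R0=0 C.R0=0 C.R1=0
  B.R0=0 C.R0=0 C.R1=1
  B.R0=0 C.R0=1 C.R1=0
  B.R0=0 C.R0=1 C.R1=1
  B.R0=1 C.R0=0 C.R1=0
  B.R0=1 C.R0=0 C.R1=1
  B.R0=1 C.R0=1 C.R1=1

outcome vector order: (B.R0,C.R0,C.R1)
TSO: 8 outcomes — {<0 0 0>, <0 0 1>, <0 1 0>, <0 1 1>, <1 0 0>, <1 0 1>, <1 1 0>, <1 1 1>}
TSO∖claimed = {<1 1 0>}

missing: B.R0=1 C.R0=1 C.R1=0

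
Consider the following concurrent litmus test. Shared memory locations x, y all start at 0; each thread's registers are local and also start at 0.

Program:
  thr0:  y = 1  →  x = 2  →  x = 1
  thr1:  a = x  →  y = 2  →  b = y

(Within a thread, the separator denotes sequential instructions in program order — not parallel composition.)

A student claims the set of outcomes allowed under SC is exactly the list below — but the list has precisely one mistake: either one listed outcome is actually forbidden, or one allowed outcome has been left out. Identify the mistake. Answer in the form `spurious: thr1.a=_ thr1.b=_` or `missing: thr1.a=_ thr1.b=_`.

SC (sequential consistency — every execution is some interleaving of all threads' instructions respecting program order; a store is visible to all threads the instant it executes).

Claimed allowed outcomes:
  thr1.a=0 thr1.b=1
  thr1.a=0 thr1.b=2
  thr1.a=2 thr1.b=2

missing: thr1.a=1 thr1.b=2

outcome vector order: (thr1.a,thr1.b)
SC (4): (0,1), (0,2), (1,2), (2,2)
SC∖claimed = {(1,2)}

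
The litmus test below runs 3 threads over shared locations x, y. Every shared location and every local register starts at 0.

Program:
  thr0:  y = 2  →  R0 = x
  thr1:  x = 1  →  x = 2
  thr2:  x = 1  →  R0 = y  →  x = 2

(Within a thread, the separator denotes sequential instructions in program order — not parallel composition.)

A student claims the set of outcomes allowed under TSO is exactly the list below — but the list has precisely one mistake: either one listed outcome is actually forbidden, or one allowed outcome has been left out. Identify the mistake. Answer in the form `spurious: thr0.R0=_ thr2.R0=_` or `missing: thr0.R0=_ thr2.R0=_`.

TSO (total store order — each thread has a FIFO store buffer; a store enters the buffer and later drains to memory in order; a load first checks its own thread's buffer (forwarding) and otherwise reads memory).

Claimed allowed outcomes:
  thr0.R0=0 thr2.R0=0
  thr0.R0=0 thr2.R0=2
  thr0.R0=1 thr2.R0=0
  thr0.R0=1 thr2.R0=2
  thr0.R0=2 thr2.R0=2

missing: thr0.R0=2 thr2.R0=0

outcome vector order: (thr0.R0,thr2.R0)
TSO (6): 00, 02, 10, 12, 20, 22
TSO∖claimed = {20}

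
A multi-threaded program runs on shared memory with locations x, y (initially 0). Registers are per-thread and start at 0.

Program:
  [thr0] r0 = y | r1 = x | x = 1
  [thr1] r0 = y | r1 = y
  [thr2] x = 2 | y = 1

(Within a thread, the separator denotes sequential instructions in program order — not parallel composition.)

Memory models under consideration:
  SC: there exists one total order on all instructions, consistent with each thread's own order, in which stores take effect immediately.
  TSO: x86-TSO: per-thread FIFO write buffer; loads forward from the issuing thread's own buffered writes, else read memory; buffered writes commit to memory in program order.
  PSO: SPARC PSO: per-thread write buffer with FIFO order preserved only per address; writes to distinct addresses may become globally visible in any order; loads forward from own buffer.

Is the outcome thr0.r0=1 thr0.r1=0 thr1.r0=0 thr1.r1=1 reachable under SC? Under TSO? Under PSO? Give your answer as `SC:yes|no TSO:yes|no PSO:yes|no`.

SC:no TSO:no PSO:yes

outcome vector order: (thr0.r0,thr0.r1,thr1.r0,thr1.r1)
SC (9): 0/0/0/0, 0/0/0/1, 0/0/1/1, 0/2/0/0, 0/2/0/1, 0/2/1/1, 1/2/0/0, 1/2/0/1, 1/2/1/1
TSO (9): 0/0/0/0, 0/0/0/1, 0/0/1/1, 0/2/0/0, 0/2/0/1, 0/2/1/1, 1/2/0/0, 1/2/0/1, 1/2/1/1
PSO (12): 0/0/0/0, 0/0/0/1, 0/0/1/1, 0/2/0/0, 0/2/0/1, 0/2/1/1, 1/0/0/0, 1/0/0/1, 1/0/1/1, 1/2/0/0, 1/2/0/1, 1/2/1/1
target 1/0/0/1 ∈ {PSO}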